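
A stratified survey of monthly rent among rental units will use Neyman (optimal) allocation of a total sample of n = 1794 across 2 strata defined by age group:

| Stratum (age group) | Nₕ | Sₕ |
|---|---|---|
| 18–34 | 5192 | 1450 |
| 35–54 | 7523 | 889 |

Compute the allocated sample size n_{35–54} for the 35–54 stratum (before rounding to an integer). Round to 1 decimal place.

Neyman allocation: nₕ = n·NₕSₕ / Σⱼ NⱼSⱼ.
Σ NⱼSⱼ = 5192·1450 + 7523·889 = 1.4216347 × 10^7.
n_{35–54} = 1794·7523·889 / (1.4216347 × 10^7) = 844.0.

844.0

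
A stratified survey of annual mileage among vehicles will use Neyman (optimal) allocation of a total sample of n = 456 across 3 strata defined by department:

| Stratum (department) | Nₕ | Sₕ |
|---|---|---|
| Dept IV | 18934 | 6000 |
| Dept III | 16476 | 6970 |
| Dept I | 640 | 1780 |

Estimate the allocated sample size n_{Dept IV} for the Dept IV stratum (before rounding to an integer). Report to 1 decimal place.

225.6

Neyman allocation: nₕ = n·NₕSₕ / Σⱼ NⱼSⱼ.
Σ NⱼSⱼ = 18934·6000 + 16476·6970 + 640·1780 = 2.2958092 × 10^8.
n_{Dept IV} = 456·18934·6000 / (2.2958092 × 10^8) = 225.6.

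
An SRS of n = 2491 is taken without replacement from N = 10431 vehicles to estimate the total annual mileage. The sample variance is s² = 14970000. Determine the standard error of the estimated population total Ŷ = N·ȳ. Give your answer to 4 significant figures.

705500

Var(Ŷ) = N²·Var(ȳ) = N²·(1 − n/N)·s²/n.
f = 2491/10431 = 0.23880740; Var(ȳ) = 0.76119260·14970000/2491 = 4574.4894.
Var(Ŷ) = 10431² · 4574.4894 = 4.977308 × 10^11.
SE(Ŷ) = √(4.977308 × 10^11) = 705500.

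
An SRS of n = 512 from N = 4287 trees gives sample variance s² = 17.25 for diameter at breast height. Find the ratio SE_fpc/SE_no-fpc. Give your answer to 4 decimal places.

f = n/N = 512/4287 = 0.11943084.
SE_no-fpc = √(s²/n) = 0.18355219; SE_fpc = √((1−f)s²/n) = 0.17224289.
Ratio = √(1−f) = 0.93838647.

0.9384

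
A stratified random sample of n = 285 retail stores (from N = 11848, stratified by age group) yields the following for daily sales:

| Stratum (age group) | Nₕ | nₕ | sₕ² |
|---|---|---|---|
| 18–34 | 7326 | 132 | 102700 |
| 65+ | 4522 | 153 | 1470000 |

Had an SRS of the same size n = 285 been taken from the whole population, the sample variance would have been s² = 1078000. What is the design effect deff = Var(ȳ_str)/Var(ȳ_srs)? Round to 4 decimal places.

0.4454

Var(ȳ_str) = Σ Wₕ²(1−fₕ)sₕ²/nₕ with Wₕ = Nₕ/11848:
  18–34: (7326/11848)²·(1−132/7326)·102700/132 = 292.10821
  65+: (4522/11848)²·(1−153/4522)·1470000/153 = 1352.2233
  → Var(ȳ_str) = 1644.3315.
Var(ȳ_srs) = (1 − 285/11848)·1078000/285 = 3691.4703.
deff = 1644.3315 / 3691.4703 = 0.4454.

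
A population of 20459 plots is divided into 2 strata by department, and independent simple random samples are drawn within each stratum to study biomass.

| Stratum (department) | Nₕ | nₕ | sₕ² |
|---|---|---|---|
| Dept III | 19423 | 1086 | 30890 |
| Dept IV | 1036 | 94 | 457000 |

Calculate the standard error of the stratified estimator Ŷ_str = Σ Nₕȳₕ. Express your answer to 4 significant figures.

Var(Ŷ_str) = Σₕ Nₕ²(1 − fₕ)sₕ²/nₕ.
Dept III: 19423²·(1 − 1086/19423)·30890/1086 = 1.0130542 × 10^10.
Dept IV: 1036²·(1 − 94/1036)·457000/94 = 4.7445934 × 10^9.
Sum = 1.4875135 × 10^10.
SE = √(1.4875135 × 10^10) = 122000.

122000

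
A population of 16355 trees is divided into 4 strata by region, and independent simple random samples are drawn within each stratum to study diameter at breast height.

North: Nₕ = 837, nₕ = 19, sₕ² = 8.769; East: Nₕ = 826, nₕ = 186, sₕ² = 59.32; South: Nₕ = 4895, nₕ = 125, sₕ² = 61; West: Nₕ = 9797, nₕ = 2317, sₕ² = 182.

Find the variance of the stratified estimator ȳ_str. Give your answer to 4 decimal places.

0.0659

Var(ȳ_str) = Σₕ Wₕ²(1 − fₕ)sₕ²/nₕ with Wₕ = Nₕ/N, N = 16355.
North: Wₕ = 0.05117701; term = 0.05117701²·(1 − 0.02270012)·8.769/19 = 0.0011813379.
East: Wₕ = 0.05050443; term = 0.05050443²·(1 − 0.22518160)·59.32/186 = 6.3029973 × 10^-4.
South: Wₕ = 0.29929685; term = 0.29929685²·(1 − 0.02553626)·61/125 = 0.042598058.
West: Wₕ = 0.59902171; term = 0.59902171²·(1 − 0.23650097)·182/2317 = 0.021519836.
Sum = 0.065929532.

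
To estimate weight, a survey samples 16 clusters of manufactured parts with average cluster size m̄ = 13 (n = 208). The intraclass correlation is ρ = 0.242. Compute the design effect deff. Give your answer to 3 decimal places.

deff = 1 + (13 − 1)·0.242 = 1 + 2.904 = 3.904.

3.904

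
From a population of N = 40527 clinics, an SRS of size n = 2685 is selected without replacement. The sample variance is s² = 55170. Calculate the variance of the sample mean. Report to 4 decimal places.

Under SRS without replacement, Var(ȳ) = (1 − f)·s²/n with f = n/N = 2685/40527 = 0.06625213.
Var(ȳ) = (1 − 0.06625213)·55170/2685 = 0.93374787·20.547486 = 19.186171.

19.1862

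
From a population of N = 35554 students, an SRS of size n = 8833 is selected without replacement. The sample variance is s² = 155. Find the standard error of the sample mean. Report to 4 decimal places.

0.1148

Under SRS without replacement, Var(ȳ) = (1 − f)·s²/n with f = n/N = 8833/35554 = 0.24843899.
Var(ȳ) = (1 − 0.24843899)·155/8833 = 0.75156101·0.017547832 = 0.013188266.
SE(ȳ) = √(0.013188266) = 0.1148.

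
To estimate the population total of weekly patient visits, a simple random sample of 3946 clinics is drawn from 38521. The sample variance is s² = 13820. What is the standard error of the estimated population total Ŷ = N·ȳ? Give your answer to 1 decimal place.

68297.6

Var(Ŷ) = N²·Var(ȳ) = N²·(1 − n/N)·s²/n.
f = 3946/38521 = 0.10243763; Var(ȳ) = 0.89756237·13820/3946 = 3.1435154.
Var(Ŷ) = 38521² · 3.1435154 = 4.6645602 × 10^9.
SE(Ŷ) = √(4.6645602 × 10^9) = 68297.6.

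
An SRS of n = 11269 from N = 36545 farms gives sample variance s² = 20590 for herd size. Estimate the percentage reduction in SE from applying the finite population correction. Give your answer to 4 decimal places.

16.8351

f = n/N = 11269/36545 = 0.30835956.
SE_no-fpc = √(s²/n) = 1.3517161; SE_fpc = √((1−f)s²/n) = 1.1241536.
Ratio = √(1−f) = 0.83164923. Reduction = 100·(1 − 0.83164923) = 16.8351%.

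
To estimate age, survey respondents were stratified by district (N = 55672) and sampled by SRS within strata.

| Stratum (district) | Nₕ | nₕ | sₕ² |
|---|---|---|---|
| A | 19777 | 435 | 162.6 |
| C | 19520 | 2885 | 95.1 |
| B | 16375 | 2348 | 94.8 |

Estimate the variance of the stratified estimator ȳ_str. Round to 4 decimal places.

0.0526

Var(ȳ_str) = Σₕ Wₕ²(1 − fₕ)sₕ²/nₕ with Wₕ = Nₕ/N, N = 55672.
A: Wₕ = 0.35524141; term = 0.35524141²·(1 − 0.02199525)·162.6/435 = 0.046133821.
C: Wₕ = 0.35062509; term = 0.35062509²·(1 − 0.14779713)·95.1/2885 = 0.0034535335.
B: Wₕ = 0.29413350; term = 0.29413350²·(1 − 0.14338931)·94.8/2348 = 0.0029921455.
Sum = 0.0525795.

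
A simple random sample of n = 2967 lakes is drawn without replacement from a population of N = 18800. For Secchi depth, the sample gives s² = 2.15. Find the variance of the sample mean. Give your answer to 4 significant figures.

6.103 × 10^-4

Under SRS without replacement, Var(ȳ) = (1 − f)·s²/n with f = n/N = 2967/18800 = 0.15781915.
Var(ȳ) = (1 − 0.15781915)·2.15/2967 = 0.84218085·7.2463768 × 10^-4 = 6.1027598 × 10^-4.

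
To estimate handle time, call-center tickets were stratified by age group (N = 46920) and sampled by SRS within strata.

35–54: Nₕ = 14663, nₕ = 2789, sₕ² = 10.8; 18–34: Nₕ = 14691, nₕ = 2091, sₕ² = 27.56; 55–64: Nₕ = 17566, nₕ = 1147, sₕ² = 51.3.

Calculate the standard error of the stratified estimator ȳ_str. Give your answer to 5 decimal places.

Var(ȳ_str) = Σₕ Wₕ²(1 − fₕ)sₕ²/nₕ with Wₕ = Nₕ/N, N = 46920.
35–54: Wₕ = 0.31251066; term = 0.31251066²·(1 − 0.19020664)·10.8/2789 = 3.0625213 × 10^-4.
18–34: Wₕ = 0.31310742; term = 0.31310742²·(1 − 0.14233204)·27.56/2091 = 0.001108233.
55–64: Wₕ = 0.37438193; term = 0.37438193²·(1 − 0.06529660)·51.3/1147 = 0.005859459.
Sum = 0.0072739441.
SE = √(0.0072739441) = 0.08529.

0.08529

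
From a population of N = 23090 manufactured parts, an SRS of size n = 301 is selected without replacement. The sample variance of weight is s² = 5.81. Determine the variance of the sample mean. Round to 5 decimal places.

0.01905

Under SRS without replacement, Var(ȳ) = (1 − f)·s²/n with f = n/N = 301/23090 = 0.01303595.
Var(ȳ) = (1 − 0.01303595)·5.81/301 = 0.98696405·0.019302326 = 0.019050702.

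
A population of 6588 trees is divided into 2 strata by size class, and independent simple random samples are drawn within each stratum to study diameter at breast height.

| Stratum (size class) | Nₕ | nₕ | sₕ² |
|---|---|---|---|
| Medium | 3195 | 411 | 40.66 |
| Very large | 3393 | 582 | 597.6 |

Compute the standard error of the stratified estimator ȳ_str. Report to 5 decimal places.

0.49590

Var(ȳ_str) = Σₕ Wₕ²(1 − fₕ)sₕ²/nₕ with Wₕ = Nₕ/N, N = 6588.
Medium: Wₕ = 0.48497268; term = 0.48497268²·(1 − 0.12863850)·40.66/411 = 0.020274888.
Very large: Wₕ = 0.51502732; term = 0.51502732²·(1 − 0.17152962)·597.6/582 = 0.2256447.
Sum = 0.24591959.
SE = √(0.24591959) = 0.49590.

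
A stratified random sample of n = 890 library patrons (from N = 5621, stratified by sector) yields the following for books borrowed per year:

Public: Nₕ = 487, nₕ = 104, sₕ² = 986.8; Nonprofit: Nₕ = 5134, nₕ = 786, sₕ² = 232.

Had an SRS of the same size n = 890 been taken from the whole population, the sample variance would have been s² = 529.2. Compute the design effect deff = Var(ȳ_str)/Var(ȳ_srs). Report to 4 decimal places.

0.5286

Var(ȳ_str) = Σ Wₕ²(1−fₕ)sₕ²/nₕ with Wₕ = Nₕ/5621:
  Public: (487/5621)²·(1−104/487)·986.8/104 = 0.056013972
  Nonprofit: (5134/5621)²·(1−786/5134)·232/786 = 0.20853726
  → Var(ȳ_str) = 0.26455123.
Var(ȳ_srs) = (1 − 890/5621)·529.2/890 = 0.50045979.
deff = 0.26455123 / 0.50045979 = 0.5286.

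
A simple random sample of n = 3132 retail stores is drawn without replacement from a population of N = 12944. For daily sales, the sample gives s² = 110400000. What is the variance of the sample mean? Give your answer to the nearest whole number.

Under SRS without replacement, Var(ȳ) = (1 − f)·s²/n with f = n/N = 3132/12944 = 0.24196539.
Var(ȳ) = (1 − 0.24196539)·110400000/3132 = 0.75803461·35249.042 = 26719.994.

26720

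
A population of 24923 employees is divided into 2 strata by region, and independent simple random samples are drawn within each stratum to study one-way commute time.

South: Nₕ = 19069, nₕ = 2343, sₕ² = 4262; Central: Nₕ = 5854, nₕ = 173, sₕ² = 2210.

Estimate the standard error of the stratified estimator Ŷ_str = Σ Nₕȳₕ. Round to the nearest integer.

31702

Var(Ŷ_str) = Σₕ Nₕ²(1 − fₕ)sₕ²/nₕ.
South: 19069²·(1 − 2343/19069)·4262/2343 = 5.8017788 × 10^8.
Central: 5854²·(1 − 173/5854)·2210/173 = 4.2483832 × 10^8.
Sum = 1.0050162 × 10^9.
SE = √(1.0050162 × 10^9) = 31702.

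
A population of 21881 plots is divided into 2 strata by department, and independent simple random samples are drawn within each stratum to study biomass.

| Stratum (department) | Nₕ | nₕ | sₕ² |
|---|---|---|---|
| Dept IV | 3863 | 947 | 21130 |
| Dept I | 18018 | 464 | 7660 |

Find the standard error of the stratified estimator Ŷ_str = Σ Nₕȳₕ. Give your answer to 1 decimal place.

73978.5

Var(Ŷ_str) = Σₕ Nₕ²(1 − fₕ)sₕ²/nₕ.
Dept IV: 3863²·(1 − 947/3863)·21130/947 = 2.5134008 × 10^8.
Dept I: 18018²·(1 − 464/18018)·7660/464 = 5.2214782 × 10^9.
Sum = 5.4728183 × 10^9.
SE = √(5.4728183 × 10^9) = 73978.5.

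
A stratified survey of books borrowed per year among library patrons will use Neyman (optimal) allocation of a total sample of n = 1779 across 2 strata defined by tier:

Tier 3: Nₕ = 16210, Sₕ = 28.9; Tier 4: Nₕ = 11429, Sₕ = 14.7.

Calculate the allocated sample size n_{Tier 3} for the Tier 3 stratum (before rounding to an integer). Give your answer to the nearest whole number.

1309

Neyman allocation: nₕ = n·NₕSₕ / Σⱼ NⱼSⱼ.
Σ NⱼSⱼ = 16210·28.9 + 11429·14.7 = 636475.3.
n_{Tier 3} = 1779·16210·28.9 / 636475.3 = 1309.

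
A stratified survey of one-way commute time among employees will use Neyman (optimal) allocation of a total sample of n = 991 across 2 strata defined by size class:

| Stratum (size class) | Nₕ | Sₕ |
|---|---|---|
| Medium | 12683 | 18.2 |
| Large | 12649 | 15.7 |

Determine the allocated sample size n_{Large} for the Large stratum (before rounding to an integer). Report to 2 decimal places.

Neyman allocation: nₕ = n·NₕSₕ / Σⱼ NⱼSⱼ.
Σ NⱼSⱼ = 12683·18.2 + 12649·15.7 = 429419.9.
n_{Large} = 991·12649·15.7 / 429419.9 = 458.30.

458.30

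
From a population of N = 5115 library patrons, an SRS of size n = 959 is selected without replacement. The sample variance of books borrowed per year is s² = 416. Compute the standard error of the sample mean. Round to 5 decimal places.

0.59368

Under SRS without replacement, Var(ȳ) = (1 − f)·s²/n with f = n/N = 959/5115 = 0.18748778.
Var(ȳ) = (1 − 0.18748778)·416/959 = 0.81251222·0.43378519 = 0.35245577.
SE(ȳ) = √(0.35245577) = 0.59368.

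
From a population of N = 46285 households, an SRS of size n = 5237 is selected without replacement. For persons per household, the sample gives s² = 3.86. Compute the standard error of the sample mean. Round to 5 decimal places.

0.02557

Under SRS without replacement, Var(ȳ) = (1 − f)·s²/n with f = n/N = 5237/46285 = 0.11314681.
Var(ȳ) = (1 − 0.11314681)·3.86/5237 = 0.88685319·7.370632 × 10^-4 = 6.5366686 × 10^-4.
SE(ȳ) = √(6.5366686 × 10^-4) = 0.02557.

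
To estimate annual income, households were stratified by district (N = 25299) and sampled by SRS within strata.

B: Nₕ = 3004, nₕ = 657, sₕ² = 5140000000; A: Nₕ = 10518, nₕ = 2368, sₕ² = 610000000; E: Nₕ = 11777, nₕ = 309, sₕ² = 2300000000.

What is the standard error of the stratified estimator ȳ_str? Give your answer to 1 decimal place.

Var(ȳ_str) = Σₕ Wₕ²(1 − fₕ)sₕ²/nₕ with Wₕ = Nₕ/N, N = 25299.
B: Wₕ = 0.11873987; term = 0.11873987²·(1 − 0.21870839)·5140000000/657 = 86179.517.
A: Wₕ = 0.41574766; term = 0.41574766²·(1 − 0.22513786)·610000000/2368 = 34501.041.
E: Wₕ = 0.46551247; term = 0.46551247²·(1 − 0.02623758)·2300000000/309 = 1.5706702 × 10^6.
Sum = 1.6913508 × 10^6.
SE = √(1.6913508 × 10^6) = 1300.5.

1300.5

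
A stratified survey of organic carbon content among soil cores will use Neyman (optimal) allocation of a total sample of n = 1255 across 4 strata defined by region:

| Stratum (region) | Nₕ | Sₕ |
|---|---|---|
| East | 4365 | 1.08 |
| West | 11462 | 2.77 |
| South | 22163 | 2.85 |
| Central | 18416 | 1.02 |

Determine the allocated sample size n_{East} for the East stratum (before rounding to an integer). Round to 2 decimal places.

49.96

Neyman allocation: nₕ = n·NₕSₕ / Σⱼ NⱼSⱼ.
Σ NⱼSⱼ = 4365·1.08 + 11462·2.77 + 22163·2.85 + 18416·1.02 = 118412.81.
n_{East} = 1255·4365·1.08 / 118412.81 = 49.96.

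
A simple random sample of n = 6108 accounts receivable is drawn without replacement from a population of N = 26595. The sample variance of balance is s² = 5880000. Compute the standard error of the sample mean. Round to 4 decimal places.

Under SRS without replacement, Var(ȳ) = (1 − f)·s²/n with f = n/N = 6108/26595 = 0.22966723.
Var(ȳ) = (1 − 0.22966723)·5880000/6108 = 0.77033277·962.67191 = 741.57772.
SE(ȳ) = √(741.57772) = 27.2319.

27.2319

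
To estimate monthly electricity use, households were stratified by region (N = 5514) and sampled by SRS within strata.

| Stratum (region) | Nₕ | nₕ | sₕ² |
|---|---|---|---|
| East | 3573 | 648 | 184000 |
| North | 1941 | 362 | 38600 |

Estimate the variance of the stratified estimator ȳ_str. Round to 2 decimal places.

Var(ȳ_str) = Σₕ Wₕ²(1 − fₕ)sₕ²/nₕ with Wₕ = Nₕ/N, N = 5514.
East: Wₕ = 0.64798694; term = 0.64798694²·(1 − 0.18136020)·184000/648 = 97.604127.
North: Wₕ = 0.35201306; term = 0.35201306²·(1 − 0.18650180)·38600/362 = 10.748624.
Sum = 108.35275.

108.35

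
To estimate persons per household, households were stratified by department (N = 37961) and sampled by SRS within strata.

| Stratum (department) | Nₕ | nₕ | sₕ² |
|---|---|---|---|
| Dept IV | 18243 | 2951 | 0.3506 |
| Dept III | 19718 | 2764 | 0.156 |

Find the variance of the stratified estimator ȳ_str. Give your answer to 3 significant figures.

Var(ȳ_str) = Σₕ Wₕ²(1 − fₕ)sₕ²/nₕ with Wₕ = Nₕ/N, N = 37961.
Dept IV: Wₕ = 0.48057217; term = 0.48057217²·(1 − 0.16176068)·0.3506/2951 = 2.3000007 × 10^-5.
Dept III: Wₕ = 0.51942783; term = 0.51942783²·(1 − 0.14017649)·0.156/2764 = 1.3093215 × 10^-5.
Sum = 3.6093222 × 10^-5.

3.61 × 10^-5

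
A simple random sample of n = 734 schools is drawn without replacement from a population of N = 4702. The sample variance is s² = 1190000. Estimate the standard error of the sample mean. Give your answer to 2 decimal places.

36.99

Under SRS without replacement, Var(ȳ) = (1 − f)·s²/n with f = n/N = 734/4702 = 0.15610379.
Var(ȳ) = (1 − 0.15610379)·1190000/734 = 0.84389621·1621.2534 = 1368.1696.
SE(ȳ) = √(1368.1696) = 36.99.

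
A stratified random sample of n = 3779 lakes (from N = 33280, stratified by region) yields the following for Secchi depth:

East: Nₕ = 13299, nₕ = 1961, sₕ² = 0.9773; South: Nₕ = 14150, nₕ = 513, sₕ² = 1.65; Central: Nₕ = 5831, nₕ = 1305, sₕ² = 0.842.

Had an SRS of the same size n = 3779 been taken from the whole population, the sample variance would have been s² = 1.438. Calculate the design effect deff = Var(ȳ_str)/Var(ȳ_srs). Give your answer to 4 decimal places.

Var(ȳ_str) = Σ Wₕ²(1−fₕ)sₕ²/nₕ with Wₕ = Nₕ/33280:
  East: (13299/33280)²·(1−1961/13299)·0.9773/1961 = 6.7848322 × 10^-5
  South: (14150/33280)²·(1−513/14150)·1.65/513 = 5.6037045 × 10^-4
  Central: (5831/33280)²·(1−1305/5831)·0.842/1305 = 1.53742 × 10^-5
  → Var(ȳ_str) = 6.4359297 × 10^-4.
Var(ȳ_srs) = (1 − 3779/33280)·1.438/3779 = 3.3731481 × 10^-4.
deff = (6.4359297 × 10^-4) / (3.3731481 × 10^-4) = 1.9080.

1.9080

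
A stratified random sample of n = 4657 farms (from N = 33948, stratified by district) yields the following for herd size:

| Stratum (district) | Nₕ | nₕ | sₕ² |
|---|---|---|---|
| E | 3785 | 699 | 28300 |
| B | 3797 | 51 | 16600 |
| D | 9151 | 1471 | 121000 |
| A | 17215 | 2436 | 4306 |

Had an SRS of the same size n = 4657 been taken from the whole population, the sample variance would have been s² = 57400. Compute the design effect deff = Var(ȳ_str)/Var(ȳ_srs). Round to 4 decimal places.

Var(ȳ_str) = Σ Wₕ²(1−fₕ)sₕ²/nₕ with Wₕ = Nₕ/33948:
  E: (3785/33948)²·(1−699/3785)·28300/699 = 0.41033889
  B: (3797/33948)²·(1−51/3797)·16600/51 = 4.0171486
  D: (9151/33948)²·(1−1471/9151)·121000/1471 = 5.0161912
  A: (17215/33948)²·(1−2436/17215)·4306/2436 = 0.3902298
  → Var(ȳ_str) = 9.8339085.
Var(ȳ_srs) = (1 − 4657/33948)·57400/4657 = 10.63471.
deff = 9.8339085 / 10.63471 = 0.9247.

0.9247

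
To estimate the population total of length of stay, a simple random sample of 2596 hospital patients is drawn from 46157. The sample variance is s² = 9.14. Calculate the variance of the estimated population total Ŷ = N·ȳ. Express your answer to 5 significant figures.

Var(Ŷ) = N²·Var(ȳ) = N²·(1 − n/N)·s²/n.
f = 2596/46157 = 0.05624282; Var(ȳ) = 0.94375718·9.14/2596 = 0.0033227814.
Var(Ŷ) = 46157² · 0.0033227814 = 7.0790816 × 10^6.

7.0791 × 10^6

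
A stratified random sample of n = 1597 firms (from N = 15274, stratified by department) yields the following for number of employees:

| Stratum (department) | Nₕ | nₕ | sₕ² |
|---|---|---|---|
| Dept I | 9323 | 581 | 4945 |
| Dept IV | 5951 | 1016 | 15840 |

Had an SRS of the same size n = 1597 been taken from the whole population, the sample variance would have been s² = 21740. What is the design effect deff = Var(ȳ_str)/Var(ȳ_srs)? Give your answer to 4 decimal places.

Var(ȳ_str) = Σ Wₕ²(1−fₕ)sₕ²/nₕ with Wₕ = Nₕ/15274:
  Dept I: (9323/15274)²·(1−581/9323)·4945/581 = 2.9733845
  Dept IV: (5951/15274)²·(1−1016/5951)·15840/1016 = 1.9626055
  → Var(ȳ_str) = 4.93599.
Var(ȳ_srs) = (1 − 1597/15274)·21740/1597 = 12.189691.
deff = 4.93599 / 12.189691 = 0.4049.

0.4049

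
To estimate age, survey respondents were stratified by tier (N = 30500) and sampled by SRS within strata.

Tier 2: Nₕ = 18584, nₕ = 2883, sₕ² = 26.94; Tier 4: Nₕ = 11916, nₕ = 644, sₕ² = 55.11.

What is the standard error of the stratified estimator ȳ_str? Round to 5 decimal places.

0.12364

Var(ȳ_str) = Σₕ Wₕ²(1 − fₕ)sₕ²/nₕ with Wₕ = Nₕ/N, N = 30500.
Tier 2: Wₕ = 0.60931148; term = 0.60931148²·(1 − 0.15513345)·26.94/2883 = 0.0029310267.
Tier 4: Wₕ = 0.39068852; term = 0.39068852²·(1 − 0.05404498)·55.11/644 = 0.012355956.
Sum = 0.015286983.
SE = √(0.015286983) = 0.12364.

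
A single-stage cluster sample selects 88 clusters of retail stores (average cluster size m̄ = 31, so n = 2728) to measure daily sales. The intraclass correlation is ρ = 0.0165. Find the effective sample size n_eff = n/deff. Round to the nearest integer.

1825

deff = 1 + (31 − 1)·0.0165 = 1 + 0.495 = 1.495.
n_eff = 2728 / 1.495 = 1825.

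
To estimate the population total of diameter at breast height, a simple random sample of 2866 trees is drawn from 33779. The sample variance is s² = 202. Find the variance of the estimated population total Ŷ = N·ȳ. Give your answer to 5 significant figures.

7.3598 × 10^7

Var(Ŷ) = N²·Var(ȳ) = N²·(1 − n/N)·s²/n.
f = 2866/33779 = 0.08484561; Var(ȳ) = 0.91515439·202/2866 = 0.064501461.
Var(Ŷ) = 33779² · 0.064501461 = 7.3597511 × 10^7.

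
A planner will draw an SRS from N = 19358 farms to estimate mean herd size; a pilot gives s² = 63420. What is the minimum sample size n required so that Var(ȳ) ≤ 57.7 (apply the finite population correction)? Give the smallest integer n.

Without fpc, n₀ = s²/D = 63420/57.7 = 1099.1334.
With fpc, (1 − n/N)·s²/n ≤ D requires n ≥ n₀/(1 + n₀/N) = 1099.1334/(1 + 1099.1334/19358) = 1040.0785.
Rounding up, n = 1041.

1041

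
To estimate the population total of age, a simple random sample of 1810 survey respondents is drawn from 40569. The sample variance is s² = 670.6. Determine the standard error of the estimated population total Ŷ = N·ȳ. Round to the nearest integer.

24137

Var(Ŷ) = N²·Var(ȳ) = N²·(1 − n/N)·s²/n.
f = 1810/40569 = 0.04461535; Var(ȳ) = 0.95538465·670.6/1810 = 0.35396737.
Var(Ŷ) = 40569² · 0.35396737 = 5.8257499 × 10^8.
SE(Ŷ) = √(5.8257499 × 10^8) = 24137.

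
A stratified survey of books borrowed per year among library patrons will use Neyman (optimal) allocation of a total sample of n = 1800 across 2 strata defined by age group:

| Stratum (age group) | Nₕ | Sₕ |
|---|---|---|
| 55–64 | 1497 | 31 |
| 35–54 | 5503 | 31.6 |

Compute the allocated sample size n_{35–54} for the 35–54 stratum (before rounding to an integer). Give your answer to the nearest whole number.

Neyman allocation: nₕ = n·NₕSₕ / Σⱼ NⱼSⱼ.
Σ NⱼSⱼ = 1497·31 + 5503·31.6 = 220301.8.
n_{35–54} = 1800·5503·31.6 / 220301.8 = 1421.

1421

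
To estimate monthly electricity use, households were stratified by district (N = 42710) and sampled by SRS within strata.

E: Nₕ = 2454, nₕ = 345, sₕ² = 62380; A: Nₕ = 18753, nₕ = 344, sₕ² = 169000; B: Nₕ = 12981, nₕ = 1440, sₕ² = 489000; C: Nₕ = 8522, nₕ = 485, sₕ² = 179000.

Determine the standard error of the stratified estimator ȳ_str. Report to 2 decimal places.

Var(ȳ_str) = Σₕ Wₕ²(1 − fₕ)sₕ²/nₕ with Wₕ = Nₕ/N, N = 42710.
E: Wₕ = 0.05745727; term = 0.05745727²·(1 − 0.14058680)·62380/345 = 0.51300107.
A: Wₕ = 0.43907750; term = 0.43907750²·(1 − 0.01834373)·169000/344 = 92.975831.
B: Wₕ = 0.30393351; term = 0.30393351²·(1 − 0.11093136)·489000/1440 = 27.889377.
C: Wₕ = 0.19953173; term = 0.19953173²·(1 − 0.05691152)·179000/485 = 13.857588.
Sum = 135.2358.
SE = √(135.2358) = 11.63.

11.63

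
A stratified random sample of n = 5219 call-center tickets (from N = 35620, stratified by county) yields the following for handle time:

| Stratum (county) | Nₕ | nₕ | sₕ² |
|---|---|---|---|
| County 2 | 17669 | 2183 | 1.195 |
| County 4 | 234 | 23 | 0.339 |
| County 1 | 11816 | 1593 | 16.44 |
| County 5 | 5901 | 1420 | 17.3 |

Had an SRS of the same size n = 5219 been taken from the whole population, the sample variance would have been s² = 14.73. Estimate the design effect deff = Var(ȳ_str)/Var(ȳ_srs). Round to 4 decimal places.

0.5625

Var(ȳ_str) = Σ Wₕ²(1−fₕ)sₕ²/nₕ with Wₕ = Nₕ/35620:
  County 2: (17669/35620)²·(1−2183/17669)·1.195/2183 = 1.1805315 × 10^-4
  County 4: (234/35620)²·(1−23/234)·0.339/23 = 5.7356461 × 10^-7
  County 1: (11816/35620)²·(1−1593/11816)·16.44/1593 = 9.8253278 × 10^-4
  County 5: (5901/35620)²·(1−1420/5901)·17.3/1420 = 2.5390455 × 10^-4
  → Var(ȳ_str) = 0.001355064.
Var(ȳ_srs) = (1 − 5219/35620)·14.73/5219 = 0.002408848.
deff = 0.001355064 / 0.002408848 = 0.5625.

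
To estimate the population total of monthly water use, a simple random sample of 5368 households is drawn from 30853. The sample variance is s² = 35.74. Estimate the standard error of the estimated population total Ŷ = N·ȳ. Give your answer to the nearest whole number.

2288

Var(Ŷ) = N²·Var(ȳ) = N²·(1 − n/N)·s²/n.
f = 5368/30853 = 0.17398632; Var(ȳ) = 0.82601368·35.74/5368 = 0.0054995769.
Var(Ŷ) = 30853² · 0.0054995769 = 5.2350891 × 10^6.
SE(Ŷ) = √(5.2350891 × 10^6) = 2288.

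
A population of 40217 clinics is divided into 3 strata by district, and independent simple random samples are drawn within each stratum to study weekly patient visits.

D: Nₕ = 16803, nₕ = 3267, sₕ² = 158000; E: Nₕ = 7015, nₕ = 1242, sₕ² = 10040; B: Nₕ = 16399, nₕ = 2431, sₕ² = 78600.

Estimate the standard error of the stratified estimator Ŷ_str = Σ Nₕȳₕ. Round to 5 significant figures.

Var(Ŷ_str) = Σₕ Nₕ²(1 − fₕ)sₕ²/nₕ.
D: 16803²·(1 − 3267/16803)·158000/3267 = 1.0999809 × 10^10.
E: 7015²·(1 − 1242/7015)·10040/1242 = 3.2737186 × 10^8.
B: 16399²·(1 − 2431/16399)·78600/2431 = 7.4060933 × 10^9.
Sum = 1.8733274 × 10^10.
SE = √(1.8733274 × 10^10) = 136870.

136870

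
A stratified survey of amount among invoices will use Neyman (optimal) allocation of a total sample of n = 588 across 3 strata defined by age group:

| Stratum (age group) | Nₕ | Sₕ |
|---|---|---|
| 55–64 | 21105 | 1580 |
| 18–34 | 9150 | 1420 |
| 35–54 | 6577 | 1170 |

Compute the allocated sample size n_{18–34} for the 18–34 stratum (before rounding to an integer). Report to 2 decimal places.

Neyman allocation: nₕ = n·NₕSₕ / Σⱼ NⱼSⱼ.
Σ NⱼSⱼ = 21105·1580 + 9150·1420 + 6577·1170 = 5.403399 × 10^7.
n_{18–34} = 588·9150·1420 / (5.403399 × 10^7) = 141.39.

141.39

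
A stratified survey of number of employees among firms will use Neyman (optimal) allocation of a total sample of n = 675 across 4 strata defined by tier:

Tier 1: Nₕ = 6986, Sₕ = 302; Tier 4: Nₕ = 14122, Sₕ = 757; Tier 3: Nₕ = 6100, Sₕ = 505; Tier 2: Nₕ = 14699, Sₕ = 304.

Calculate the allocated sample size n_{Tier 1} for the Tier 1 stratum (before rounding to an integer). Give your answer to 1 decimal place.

Neyman allocation: nₕ = n·NₕSₕ / Σⱼ NⱼSⱼ.
Σ NⱼSⱼ = 6986·302 + 14122·757 + 6100·505 + 14699·304 = 2.0349122 × 10^7.
n_{Tier 1} = 675·6986·302 / (2.0349122 × 10^7) = 70.0.

70.0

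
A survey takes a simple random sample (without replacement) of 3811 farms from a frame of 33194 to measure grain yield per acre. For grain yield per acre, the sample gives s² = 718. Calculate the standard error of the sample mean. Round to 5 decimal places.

0.40838

Under SRS without replacement, Var(ȳ) = (1 − f)·s²/n with f = n/N = 3811/33194 = 0.11480991.
Var(ȳ) = (1 − 0.11480991)·718/3811 = 0.88519009·0.18840199 = 0.16677158.
SE(ȳ) = √(0.16677158) = 0.40838.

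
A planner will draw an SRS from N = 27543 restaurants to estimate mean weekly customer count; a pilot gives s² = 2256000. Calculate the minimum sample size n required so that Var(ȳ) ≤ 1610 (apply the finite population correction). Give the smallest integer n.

1334

Without fpc, n₀ = s²/D = 2256000/1610 = 1401.2422.
With fpc, (1 − n/N)·s²/n ≤ D requires n ≥ n₀/(1 + n₀/N) = 1401.2422/(1 + 1401.2422/27543) = 1333.4056.
Rounding up, n = 1334.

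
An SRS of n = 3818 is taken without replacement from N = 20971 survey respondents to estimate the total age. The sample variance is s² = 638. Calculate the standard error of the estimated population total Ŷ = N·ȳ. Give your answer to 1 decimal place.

Var(Ŷ) = N²·Var(ȳ) = N²·(1 − n/N)·s²/n.
f = 3818/20971 = 0.18206094; Var(ȳ) = 0.81793906·638/3818 = 0.13668023.
Var(Ŷ) = 20971² · 0.13668023 = 6.010962 × 10^7.
SE(Ŷ) = √(6.010962 × 10^7) = 7753.0.

7753.0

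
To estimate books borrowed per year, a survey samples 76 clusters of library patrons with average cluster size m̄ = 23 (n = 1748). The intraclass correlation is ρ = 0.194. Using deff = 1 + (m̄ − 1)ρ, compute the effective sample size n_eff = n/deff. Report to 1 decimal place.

331.8

deff = 1 + (23 − 1)·0.194 = 1 + 4.268 = 5.268.
n_eff = 1748 / 5.268 = 331.8.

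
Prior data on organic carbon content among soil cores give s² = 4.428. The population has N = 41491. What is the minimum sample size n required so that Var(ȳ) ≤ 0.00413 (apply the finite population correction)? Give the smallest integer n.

1046

Without fpc, n₀ = s²/D = 4.428/0.00413 = 1072.1550.
With fpc, (1 − n/N)·s²/n ≤ D requires n ≥ n₀/(1 + n₀/N) = 1072.1550/(1 + 1072.1550/41491) = 1045.1477.
Rounding up, n = 1046.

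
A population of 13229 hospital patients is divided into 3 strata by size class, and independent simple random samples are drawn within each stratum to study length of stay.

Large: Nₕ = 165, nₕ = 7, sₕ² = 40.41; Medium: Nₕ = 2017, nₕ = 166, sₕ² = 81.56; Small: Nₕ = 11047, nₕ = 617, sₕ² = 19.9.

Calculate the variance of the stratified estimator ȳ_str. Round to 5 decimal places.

Var(ȳ_str) = Σₕ Wₕ²(1 − fₕ)sₕ²/nₕ with Wₕ = Nₕ/N, N = 13229.
Large: Wₕ = 0.01247260; term = 0.01247260²·(1 − 0.04242424)·40.41/7 = 8.5995912 × 10^-4.
Medium: Wₕ = 0.15246806; term = 0.15246806²·(1 − 0.08230045)·81.56/166 = 0.010481596.
Small: Wₕ = 0.83505934; term = 0.83505934²·(1 − 0.05585227)·19.9/617 = 0.021234525.
Sum = 0.03257608.

0.03258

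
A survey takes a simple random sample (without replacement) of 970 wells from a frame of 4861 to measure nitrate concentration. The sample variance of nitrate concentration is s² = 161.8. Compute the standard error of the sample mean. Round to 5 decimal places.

0.36540

Under SRS without replacement, Var(ȳ) = (1 − f)·s²/n with f = n/N = 970/4861 = 0.19954742.
Var(ȳ) = (1 − 0.19954742)·161.8/970 = 0.80045258·0.16680412 = 0.13351879.
SE(ȳ) = √(0.13351879) = 0.36540.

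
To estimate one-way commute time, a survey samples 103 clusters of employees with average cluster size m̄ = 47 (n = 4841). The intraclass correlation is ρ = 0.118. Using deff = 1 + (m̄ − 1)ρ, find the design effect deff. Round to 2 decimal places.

6.43

deff = 1 + (47 − 1)·0.118 = 1 + 5.428 = 6.428.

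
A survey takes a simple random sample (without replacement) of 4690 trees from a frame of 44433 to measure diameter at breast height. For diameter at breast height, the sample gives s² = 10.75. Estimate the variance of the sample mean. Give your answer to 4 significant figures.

0.002050

Under SRS without replacement, Var(ȳ) = (1 − f)·s²/n with f = n/N = 4690/44433 = 0.10555218.
Var(ȳ) = (1 − 0.10555218)·10.75/4690 = 0.89444782·0.0022921109 = 0.0020501736.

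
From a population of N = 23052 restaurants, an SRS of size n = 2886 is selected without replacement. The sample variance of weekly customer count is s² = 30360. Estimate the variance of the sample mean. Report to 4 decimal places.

Under SRS without replacement, Var(ȳ) = (1 − f)·s²/n with f = n/N = 2886/23052 = 0.12519521.
Var(ȳ) = (1 − 0.12519521)·30360/2886 = 0.87480479·10.519751 = 9.2027281.

9.2027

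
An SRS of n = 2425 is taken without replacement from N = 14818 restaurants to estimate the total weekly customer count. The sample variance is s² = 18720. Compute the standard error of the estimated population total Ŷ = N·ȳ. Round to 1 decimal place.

37651.3

Var(Ŷ) = N²·Var(ȳ) = N²·(1 − n/N)·s²/n.
f = 2425/14818 = 0.16365231; Var(ȳ) = 0.83634769·18720/2425 = 6.4562592.
Var(Ŷ) = 14818² · 6.4562592 = 1.417621 × 10^9.
SE(Ŷ) = √(1.417621 × 10^9) = 37651.3.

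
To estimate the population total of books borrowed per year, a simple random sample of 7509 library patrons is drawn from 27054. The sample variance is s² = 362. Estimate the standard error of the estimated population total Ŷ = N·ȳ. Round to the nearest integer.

5049

Var(Ŷ) = N²·Var(ȳ) = N²·(1 − n/N)·s²/n.
f = 7509/27054 = 0.27755600; Var(ȳ) = 0.72244400·362/7509 = 0.03482817.
Var(Ŷ) = 27054² · 0.03482817 = 2.5491396 × 10^7.
SE(Ŷ) = √(2.5491396 × 10^7) = 5049.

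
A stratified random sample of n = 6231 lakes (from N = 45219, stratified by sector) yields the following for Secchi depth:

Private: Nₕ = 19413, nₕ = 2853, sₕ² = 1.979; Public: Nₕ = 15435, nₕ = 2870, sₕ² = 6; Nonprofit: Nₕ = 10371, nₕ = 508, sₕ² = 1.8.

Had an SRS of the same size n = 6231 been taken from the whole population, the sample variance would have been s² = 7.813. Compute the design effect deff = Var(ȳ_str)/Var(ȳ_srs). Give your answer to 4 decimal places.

0.4482

Var(ȳ_str) = Σ Wₕ²(1−fₕ)sₕ²/nₕ with Wₕ = Nₕ/45219:
  Private: (19413/45219)²·(1−2853/19413)·1.979/2853 = 1.0905739 × 10^-4
  Public: (15435/45219)²·(1−2870/15435)·6/2870 = 1.9828806 × 10^-4
  Nonprofit: (10371/45219)²·(1−508/10371)·1.8/508 = 1.7725421 × 10^-4
  → Var(ȳ_str) = 4.8459966 × 10^-4.
Var(ȳ_srs) = (1 − 6231/45219)·7.813/6231 = 0.0010811105.
deff = (4.8459966 × 10^-4) / 0.0010811105 = 0.4482.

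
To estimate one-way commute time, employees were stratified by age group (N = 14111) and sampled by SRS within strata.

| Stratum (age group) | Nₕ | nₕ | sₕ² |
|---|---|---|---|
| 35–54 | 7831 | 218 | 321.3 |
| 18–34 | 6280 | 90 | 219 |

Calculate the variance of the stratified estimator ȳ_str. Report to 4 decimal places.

Var(ȳ_str) = Σₕ Wₕ²(1 − fₕ)sₕ²/nₕ with Wₕ = Nₕ/N, N = 14111.
35–54: Wₕ = 0.55495713; term = 0.55495713²·(1 − 0.02783808)·321.3/218 = 0.44127742.
18–34: Wₕ = 0.44504287; term = 0.44504287²·(1 − 0.01433121)·219/90 = 0.47504671.
Sum = 0.91632413.

0.9163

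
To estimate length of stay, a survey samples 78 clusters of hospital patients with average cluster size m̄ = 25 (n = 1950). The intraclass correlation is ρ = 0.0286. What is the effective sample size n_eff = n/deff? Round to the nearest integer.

1156

deff = 1 + (25 − 1)·0.0286 = 1 + 0.6864 = 1.6864.
n_eff = 1950 / 1.6864 = 1156.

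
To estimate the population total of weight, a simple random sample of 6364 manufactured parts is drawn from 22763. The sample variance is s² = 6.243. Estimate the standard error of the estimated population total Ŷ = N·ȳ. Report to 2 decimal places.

605.14

Var(Ŷ) = N²·Var(ȳ) = N²·(1 − n/N)·s²/n.
f = 6364/22763 = 0.27957651; Var(ȳ) = 0.72042349·6.243/6364 = 7.0672594 × 10^-4.
Var(Ŷ) = 22763² · (7.0672594 × 10^-4) = 366192.99.
SE(Ŷ) = √(366192.99) = 605.14.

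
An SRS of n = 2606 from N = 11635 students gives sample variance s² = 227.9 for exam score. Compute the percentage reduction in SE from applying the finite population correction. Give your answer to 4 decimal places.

11.9080

f = n/N = 2606/11635 = 0.22397937.
SE_no-fpc = √(s²/n) = 0.2957229; SE_fpc = √((1−f)s²/n) = 0.26050831.
Ratio = √(1−f) = 0.88092033. Reduction = 100·(1 − 0.88092033) = 11.9080%.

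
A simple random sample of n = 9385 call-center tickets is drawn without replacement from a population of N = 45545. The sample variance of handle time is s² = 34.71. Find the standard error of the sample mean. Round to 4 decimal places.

0.0542

Under SRS without replacement, Var(ȳ) = (1 − f)·s²/n with f = n/N = 9385/45545 = 0.20605994.
Var(ȳ) = (1 − 0.20605994)·34.71/9385 = 0.79394006·0.003698455 = 0.0029363516.
SE(ȳ) = √(0.0029363516) = 0.0542.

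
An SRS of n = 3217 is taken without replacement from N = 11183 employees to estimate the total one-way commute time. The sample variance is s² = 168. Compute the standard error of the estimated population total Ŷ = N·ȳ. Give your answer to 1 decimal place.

2156.9

Var(Ŷ) = N²·Var(ȳ) = N²·(1 − n/N)·s²/n.
f = 3217/11183 = 0.28766878; Var(ȳ) = 0.71233122·168/3217 = 0.037199765.
Var(Ŷ) = 11183² · 0.037199765 = 4.6521836 × 10^6.
SE(Ŷ) = √(4.6521836 × 10^6) = 2156.9.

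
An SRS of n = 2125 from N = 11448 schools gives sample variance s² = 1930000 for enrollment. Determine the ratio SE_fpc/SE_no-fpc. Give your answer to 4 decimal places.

0.9024

f = n/N = 2125/11448 = 0.18562194.
SE_no-fpc = √(s²/n) = 30.136942; SE_fpc = √((1−f)s²/n) = 27.19645.
Ratio = √(1−f) = 0.90242898.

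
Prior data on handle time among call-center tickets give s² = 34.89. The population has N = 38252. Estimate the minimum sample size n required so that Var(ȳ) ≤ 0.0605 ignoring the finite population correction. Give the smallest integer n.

577

Without fpc, n₀ = s²/D = 34.89/0.0605 = 576.6942.
Rounding up, n = 577.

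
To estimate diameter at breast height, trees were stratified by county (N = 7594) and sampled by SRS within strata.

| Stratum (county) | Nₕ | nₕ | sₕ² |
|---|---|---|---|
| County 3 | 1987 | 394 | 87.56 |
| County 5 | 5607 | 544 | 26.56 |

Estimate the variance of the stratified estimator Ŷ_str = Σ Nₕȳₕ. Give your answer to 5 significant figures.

2.0894 × 10^6

Var(Ŷ_str) = Σₕ Nₕ²(1 − fₕ)sₕ²/nₕ.
County 3: 1987²·(1 − 394/1987)·87.56/394 = 703433.71.
County 5: 5607²·(1 − 544/5607)·26.56/544 = 1.3860141 × 10^6.
Sum = 2.0894478 × 10^6.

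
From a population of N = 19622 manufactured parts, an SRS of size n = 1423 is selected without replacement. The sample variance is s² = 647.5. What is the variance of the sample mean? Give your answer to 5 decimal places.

Under SRS without replacement, Var(ȳ) = (1 − f)·s²/n with f = n/N = 1423/19622 = 0.07252064.
Var(ȳ) = (1 − 0.07252064)·647.5/1423 = 0.92747936·0.4550246 = 0.42202592.

0.42203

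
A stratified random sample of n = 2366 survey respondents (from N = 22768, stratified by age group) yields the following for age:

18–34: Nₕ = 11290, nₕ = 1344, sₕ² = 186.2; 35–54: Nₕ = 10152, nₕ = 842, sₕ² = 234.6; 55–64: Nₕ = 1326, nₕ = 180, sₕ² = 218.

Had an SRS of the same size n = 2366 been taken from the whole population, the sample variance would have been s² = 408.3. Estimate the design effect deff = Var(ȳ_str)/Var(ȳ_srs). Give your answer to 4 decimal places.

0.5455

Var(ȳ_str) = Σ Wₕ²(1−fₕ)sₕ²/nₕ with Wₕ = Nₕ/22768:
  18–34: (11290/22768)²·(1−1344/11290)·186.2/1344 = 0.030010487
  35–54: (10152/22768)²·(1−842/10152)·234.6/842 = 0.050800436
  55–64: (1326/22768)²·(1−180/1326)·218/180 = 0.003550278
  → Var(ȳ_str) = 0.084361201.
Var(ȳ_srs) = (1 − 2366/22768)·408.3/2366 = 0.15463667.
deff = 0.084361201 / 0.15463667 = 0.5455.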